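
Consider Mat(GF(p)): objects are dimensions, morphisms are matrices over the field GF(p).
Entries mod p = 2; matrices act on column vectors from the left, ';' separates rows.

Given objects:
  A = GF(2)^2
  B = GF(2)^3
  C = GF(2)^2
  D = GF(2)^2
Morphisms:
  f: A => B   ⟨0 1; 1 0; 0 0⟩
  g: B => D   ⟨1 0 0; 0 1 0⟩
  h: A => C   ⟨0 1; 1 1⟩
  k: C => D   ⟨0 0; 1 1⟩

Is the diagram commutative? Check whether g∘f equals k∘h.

Answer: DOES NOT COMMUTE

Trace:
1) trace f;g:
  e0=⟨1,0⟩ f=>⟨0,1,0⟩ g=>⟨0,1⟩
  e1=⟨0,1⟩ f=>⟨1,0,0⟩ g=>⟨1,0⟩
  ⟦path⟧₁ = ⟨0 1; 1 0⟩
2) trace h;k:
  e0=⟨1,0⟩ h=>⟨0,1⟩ k=>⟨0,1⟩
  e1=⟨0,1⟩ h=>⟨1,1⟩ k=>⟨0,0⟩
  ⟦path⟧₂ = ⟨0 0; 1 0⟩
Equal? NO — does not commute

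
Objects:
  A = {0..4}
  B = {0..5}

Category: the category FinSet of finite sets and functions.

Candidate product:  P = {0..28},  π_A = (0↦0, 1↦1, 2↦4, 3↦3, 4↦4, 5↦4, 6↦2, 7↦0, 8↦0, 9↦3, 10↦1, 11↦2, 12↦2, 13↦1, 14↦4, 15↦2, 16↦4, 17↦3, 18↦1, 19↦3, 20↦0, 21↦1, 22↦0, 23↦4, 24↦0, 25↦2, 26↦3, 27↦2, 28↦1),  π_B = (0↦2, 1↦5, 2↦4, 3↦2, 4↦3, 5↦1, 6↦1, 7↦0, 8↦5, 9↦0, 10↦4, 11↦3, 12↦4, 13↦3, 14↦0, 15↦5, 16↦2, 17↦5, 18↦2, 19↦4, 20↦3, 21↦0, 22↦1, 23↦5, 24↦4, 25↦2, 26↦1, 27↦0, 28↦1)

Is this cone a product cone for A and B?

Answer: NOT A VALID PRODUCT — |P|=29 ≠ |A|·|B|=30

Trace:
|A|·|B| = 5·6 = 30;  |P| = 29
  → cardinalities differ; no bijection possible.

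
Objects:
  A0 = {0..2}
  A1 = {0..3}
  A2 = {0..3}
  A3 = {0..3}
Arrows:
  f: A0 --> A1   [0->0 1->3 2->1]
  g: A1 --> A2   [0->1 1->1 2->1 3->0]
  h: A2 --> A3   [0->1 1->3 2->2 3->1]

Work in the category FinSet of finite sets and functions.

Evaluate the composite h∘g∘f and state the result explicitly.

Answer: [0->3 1->1 2->3]

Trace:
  0 f-->0 g-->1 h-->3
  1 f-->3 g-->0 h-->1
  2 f-->1 g-->1 h-->3
result: [0->3 1->1 2->3]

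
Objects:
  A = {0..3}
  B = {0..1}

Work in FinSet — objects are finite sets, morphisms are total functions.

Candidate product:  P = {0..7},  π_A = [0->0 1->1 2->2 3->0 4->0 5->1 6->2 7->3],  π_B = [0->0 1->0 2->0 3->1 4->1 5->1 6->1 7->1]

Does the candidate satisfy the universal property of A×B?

|A|·|B| = 4·2 = 8;  |P| = 8
Check the pairing map k ↦ (π_A(k), π_B(k)):
  0 -> (0,0)
  1 -> (1,0)
  2 -> (2,0)
  3 -> (0,1)
  4 -> (0,1)  ✗ repeats pair of k=3
  5 -> (1,1)
  6 -> (2,1)
  7 -> (3,1)
distinct pairs in image: 7 / 8 needed
  → (0,1) hit at k=3 and k=4

Answer: NOT A VALID PRODUCT — duplicate pair at indices 4,3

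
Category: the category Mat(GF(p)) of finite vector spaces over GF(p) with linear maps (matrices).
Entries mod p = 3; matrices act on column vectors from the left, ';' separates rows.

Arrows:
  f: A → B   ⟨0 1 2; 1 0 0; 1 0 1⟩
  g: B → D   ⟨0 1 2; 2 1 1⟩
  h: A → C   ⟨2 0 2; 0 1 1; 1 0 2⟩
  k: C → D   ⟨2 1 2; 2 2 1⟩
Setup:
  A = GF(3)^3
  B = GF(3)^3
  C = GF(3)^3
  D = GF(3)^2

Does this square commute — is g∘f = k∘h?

1) trace f;g:
  e0=(1,0,0) f→(0,1,1) g→(0,2)
  e1=(0,1,0) f→(1,0,0) g→(0,2)
  e2=(0,0,1) f→(2,0,1) g→(2,2)
  composite₁ = ⟨0 0 2; 2 2 2⟩
2) trace h;k:
  e0=(1,0,0) h→(2,0,1) k→(0,2)
  e1=(0,1,0) h→(0,1,0) k→(1,2)
  e2=(0,0,1) h→(2,1,2) k→(0,2)
  composite₂ = ⟨0 1 0; 2 2 2⟩
Equal? differ; not commutative

Answer: DOES NOT COMMUTE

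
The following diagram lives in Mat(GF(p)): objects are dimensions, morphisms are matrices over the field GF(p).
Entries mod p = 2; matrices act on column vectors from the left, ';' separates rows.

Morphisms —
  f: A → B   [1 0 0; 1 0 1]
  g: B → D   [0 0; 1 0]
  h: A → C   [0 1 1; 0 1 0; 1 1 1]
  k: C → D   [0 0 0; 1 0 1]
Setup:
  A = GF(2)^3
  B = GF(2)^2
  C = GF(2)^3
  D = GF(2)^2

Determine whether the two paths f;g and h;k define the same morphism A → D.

Path 1 = f;g:
  e0=⟨1,0,0⟩ f→⟨1,1⟩ g→⟨0,1⟩
  e1=⟨0,1,0⟩ f→⟨0,0⟩ g→⟨0,0⟩
  e2=⟨0,0,1⟩ f→⟨0,1⟩ g→⟨0,0⟩
  ⟦path⟧₁ = [0 0 0; 1 0 0]
Path 2 = h;k:
  e0=⟨1,0,0⟩ h→⟨0,0,1⟩ k→⟨0,1⟩
  e1=⟨0,1,0⟩ h→⟨1,1,1⟩ k→⟨0,0⟩
  e2=⟨0,0,1⟩ h→⟨1,0,1⟩ k→⟨0,0⟩
  ⟦path⟧₂ = [0 0 0; 1 0 0]
Equal? same morphism ✓

Answer: COMMUTES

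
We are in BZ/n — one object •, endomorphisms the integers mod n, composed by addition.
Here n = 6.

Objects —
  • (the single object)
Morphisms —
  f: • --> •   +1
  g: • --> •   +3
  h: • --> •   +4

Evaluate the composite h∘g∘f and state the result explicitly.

Answer: +2

Trace:
  0 +1≡1 +3≡4 +4≡2  (mod 6)
composite: +2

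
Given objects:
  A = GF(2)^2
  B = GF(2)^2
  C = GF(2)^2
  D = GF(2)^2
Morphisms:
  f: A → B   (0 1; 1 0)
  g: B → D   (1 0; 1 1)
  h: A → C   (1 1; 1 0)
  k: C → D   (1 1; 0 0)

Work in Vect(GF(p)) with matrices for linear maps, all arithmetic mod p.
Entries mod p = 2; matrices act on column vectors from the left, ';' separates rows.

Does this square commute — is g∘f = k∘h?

Answer: DOES NOT COMMUTE

Work:
Along f;g (path 1):
  e0=⟨1,0⟩ f→⟨0,1⟩ g→⟨0,1⟩
  e1=⟨0,1⟩ f→⟨1,0⟩ g→⟨1,1⟩
  result₁ = (0 1; 1 1)
Along h;k (path 2):
  e0=⟨1,0⟩ h→⟨1,1⟩ k→⟨0,0⟩
  e1=⟨0,1⟩ h→⟨1,0⟩ k→⟨1,0⟩
  result₂ = (0 1; 0 0)
Equal? differ; not commutative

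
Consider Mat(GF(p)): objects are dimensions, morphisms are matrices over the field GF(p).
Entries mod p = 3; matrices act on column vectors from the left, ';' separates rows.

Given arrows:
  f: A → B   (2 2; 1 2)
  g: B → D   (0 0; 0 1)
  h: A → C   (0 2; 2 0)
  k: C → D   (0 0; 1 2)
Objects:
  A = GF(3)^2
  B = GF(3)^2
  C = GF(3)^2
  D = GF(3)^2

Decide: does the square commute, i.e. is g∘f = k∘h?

Answer: COMMUTES

Trace:
1) trace f;g:
  e0=(1,0) f→(2,1) g→(0,1)
  e1=(0,1) f→(2,2) g→(0,2)
  ⟦path⟧₁ = (0 0; 1 2)
2) trace h;k:
  e0=(1,0) h→(0,2) k→(0,1)
  e1=(0,1) h→(2,0) k→(0,2)
  ⟦path⟧₂ = (0 0; 1 2)
Equal? YES — commutes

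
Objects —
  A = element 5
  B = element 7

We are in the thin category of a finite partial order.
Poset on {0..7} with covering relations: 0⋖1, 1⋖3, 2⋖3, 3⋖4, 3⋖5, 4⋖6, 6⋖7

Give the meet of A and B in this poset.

Answer: A∧B = 3

Work:
{x : x≤A ∧ x≤B} = {0,1,2,3}  (A=5, B=7)
  0 ≤ 3
  1 ≤ 3
  2 ≤ 3
  3 ≤ 3
glb = 3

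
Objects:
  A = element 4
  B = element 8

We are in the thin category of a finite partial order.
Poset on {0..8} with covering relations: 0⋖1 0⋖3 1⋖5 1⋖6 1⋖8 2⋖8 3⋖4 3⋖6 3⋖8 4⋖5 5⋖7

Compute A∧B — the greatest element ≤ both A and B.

{x : x⊑A ∧ x⊑B} = {0,3}  (A=4, B=8)
  0 ⊑ 3
  3 ⊑ 3
glb = 3

Answer: A∧B = 3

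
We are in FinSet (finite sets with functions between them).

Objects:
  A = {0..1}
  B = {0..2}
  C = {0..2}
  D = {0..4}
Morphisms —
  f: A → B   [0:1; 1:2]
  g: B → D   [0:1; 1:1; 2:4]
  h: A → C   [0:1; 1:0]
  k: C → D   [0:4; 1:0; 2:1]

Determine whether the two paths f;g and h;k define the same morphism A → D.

Path 1 = f;g:
  0 f→1 g→1
  1 f→2 g→4
  ⟦path⟧₁ = [0:1; 1:4]
Path 2 = h;k:
  0 h→1 k→0
  1 h→0 k→4
  ⟦path⟧₂ = [0:0; 1:4]
Equal? differ; not commutative

Answer: DOES NOT COMMUTE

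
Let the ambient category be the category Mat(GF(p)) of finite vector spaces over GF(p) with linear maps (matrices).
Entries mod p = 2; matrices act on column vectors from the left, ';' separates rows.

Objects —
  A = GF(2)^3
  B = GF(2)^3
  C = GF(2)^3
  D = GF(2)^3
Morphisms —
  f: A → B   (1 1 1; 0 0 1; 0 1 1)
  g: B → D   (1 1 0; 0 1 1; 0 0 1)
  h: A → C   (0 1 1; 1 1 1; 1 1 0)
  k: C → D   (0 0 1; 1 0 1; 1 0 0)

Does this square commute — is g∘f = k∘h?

Answer: DOES NOT COMMUTE

Trace:
Along f;g (path 1):
  e0=⟨1,0,0⟩ f→⟨1,0,0⟩ g→⟨1,0,0⟩
  e1=⟨0,1,0⟩ f→⟨1,0,1⟩ g→⟨1,1,1⟩
  e2=⟨0,0,1⟩ f→⟨1,1,1⟩ g→⟨0,0,1⟩
  composite₁ = (1 1 0; 0 1 0; 0 1 1)
Along h;k (path 2):
  e0=⟨1,0,0⟩ h→⟨0,1,1⟩ k→⟨1,1,0⟩
  e1=⟨0,1,0⟩ h→⟨1,1,1⟩ k→⟨1,0,1⟩
  e2=⟨0,0,1⟩ h→⟨1,1,0⟩ k→⟨0,1,1⟩
  composite₂ = (1 1 0; 1 0 1; 0 1 1)
Equal? distinct morphisms ✗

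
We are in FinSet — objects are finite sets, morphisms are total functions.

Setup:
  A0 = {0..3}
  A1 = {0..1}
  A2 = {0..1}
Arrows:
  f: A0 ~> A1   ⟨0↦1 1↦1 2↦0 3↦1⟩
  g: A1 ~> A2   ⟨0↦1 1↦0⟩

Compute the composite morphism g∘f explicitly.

  0 f~>1 g~>0
  1 f~>1 g~>0
  2 f~>0 g~>1
  3 f~>1 g~>0
result: ⟨0↦0 1↦0 2↦1 3↦0⟩

Answer: ⟨0↦0 1↦0 2↦1 3↦0⟩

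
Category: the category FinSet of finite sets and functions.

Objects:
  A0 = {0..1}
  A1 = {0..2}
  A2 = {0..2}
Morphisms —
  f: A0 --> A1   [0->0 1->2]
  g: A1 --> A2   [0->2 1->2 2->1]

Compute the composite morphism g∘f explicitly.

Answer: [0->2 1->1]

Work:
  0 f-->0 g-->2
  1 f-->2 g-->1
result: [0->2 1->1]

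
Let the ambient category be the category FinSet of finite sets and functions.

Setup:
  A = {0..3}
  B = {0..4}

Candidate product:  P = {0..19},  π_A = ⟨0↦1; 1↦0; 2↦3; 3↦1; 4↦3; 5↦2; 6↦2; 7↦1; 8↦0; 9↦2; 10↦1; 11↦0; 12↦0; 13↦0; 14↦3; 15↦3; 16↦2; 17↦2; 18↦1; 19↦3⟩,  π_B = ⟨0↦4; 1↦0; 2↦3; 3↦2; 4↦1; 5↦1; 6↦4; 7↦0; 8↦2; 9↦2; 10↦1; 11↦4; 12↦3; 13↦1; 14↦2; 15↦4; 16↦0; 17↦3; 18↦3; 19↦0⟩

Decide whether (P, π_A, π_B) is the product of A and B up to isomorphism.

|A|·|B| = 4·5 = 20;  |P| = 20
Check the pairing map k ↦ (π_A(k), π_B(k)):
  0 ↦ (1,4)
  1 ↦ (0,0)
  2 ↦ (3,3)
  3 ↦ (1,2)
  4 ↦ (3,1)
  5 ↦ (2,1)
  6 ↦ (2,4)
  7 ↦ (1,0)
  8 ↦ (0,2)
  9 ↦ (2,2)
  10 ↦ (1,1)
  11 ↦ (0,4)
  12 ↦ (0,3)
  13 ↦ (0,1)
  14 ↦ (3,2)
  15 ↦ (3,4)
  16 ↦ (2,0)
  17 ↦ (2,3)
  18 ↦ (1,3)
  19 ↦ (3,0)
distinct pairs in image: 20 / 20 needed
  → bijection onto A×B; projections well-typed.

Answer: VALID PRODUCT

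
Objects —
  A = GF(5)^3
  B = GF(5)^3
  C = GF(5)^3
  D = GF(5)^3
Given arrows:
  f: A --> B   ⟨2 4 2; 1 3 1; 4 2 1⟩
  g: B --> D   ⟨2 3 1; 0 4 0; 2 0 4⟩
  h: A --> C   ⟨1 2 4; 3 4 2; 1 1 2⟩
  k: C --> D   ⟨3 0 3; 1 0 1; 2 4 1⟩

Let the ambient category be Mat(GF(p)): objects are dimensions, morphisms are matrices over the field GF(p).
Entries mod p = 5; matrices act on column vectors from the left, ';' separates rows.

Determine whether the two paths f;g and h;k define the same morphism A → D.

Answer: DOES NOT COMMUTE

Trace:
Along f;g (path 1):
  e0=[1,0,0] f-->[2,1,4] g-->[1,4,0]
  e1=[0,1,0] f-->[4,3,2] g-->[4,2,1]
  e2=[0,0,1] f-->[2,1,1] g-->[3,4,3]
  composite₁ = ⟨1 4 3; 4 2 4; 0 1 3⟩
Along h;k (path 2):
  e0=[1,0,0] h-->[1,3,1] k-->[1,2,0]
  e1=[0,1,0] h-->[2,4,1] k-->[4,3,1]
  e2=[0,0,1] h-->[4,2,2] k-->[3,1,3]
  composite₂ = ⟨1 4 3; 2 3 1; 0 1 3⟩
Equal? differ; not commutative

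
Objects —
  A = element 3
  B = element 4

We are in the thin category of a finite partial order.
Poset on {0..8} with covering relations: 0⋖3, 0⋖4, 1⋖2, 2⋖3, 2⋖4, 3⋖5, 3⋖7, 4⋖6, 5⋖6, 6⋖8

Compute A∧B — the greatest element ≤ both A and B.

Answer: NO MEET EXISTS

Trace:
{x : x≤A ∧ x≤B} = {0,1,2}  (A=3, B=4)
  maximal lower bounds 0 and 2 are incomparable: neither 0≤2 nor 2≤0
→ no greatest lower bound exists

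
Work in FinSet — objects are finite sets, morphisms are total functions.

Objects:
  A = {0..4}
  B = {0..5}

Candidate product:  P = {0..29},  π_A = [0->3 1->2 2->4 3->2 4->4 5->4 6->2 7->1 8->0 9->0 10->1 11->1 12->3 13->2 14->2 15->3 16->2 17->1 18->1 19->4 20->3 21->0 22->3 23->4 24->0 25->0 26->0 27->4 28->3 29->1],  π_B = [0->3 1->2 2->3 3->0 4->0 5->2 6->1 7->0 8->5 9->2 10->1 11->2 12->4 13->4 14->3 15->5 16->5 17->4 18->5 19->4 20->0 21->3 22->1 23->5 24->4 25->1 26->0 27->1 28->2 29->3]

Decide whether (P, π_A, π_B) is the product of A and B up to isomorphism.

|A|·|B| = 5·6 = 30;  |P| = 30
Check the pairing map k ↦ (π_A(k), π_B(k)):
  0 -> (3,3)
  1 -> (2,2)
  2 -> (4,3)
  3 -> (2,0)
  4 -> (4,0)
  5 -> (4,2)
  6 -> (2,1)
  7 -> (1,0)
  8 -> (0,5)
  9 -> (0,2)
  10 -> (1,1)
  11 -> (1,2)
  12 -> (3,4)
  13 -> (2,4)
  14 -> (2,3)
  15 -> (3,5)
  16 -> (2,5)
  17 -> (1,4)
  18 -> (1,5)
  19 -> (4,4)
  20 -> (3,0)
  21 -> (0,3)
  22 -> (3,1)
  23 -> (4,5)
  24 -> (0,4)
  25 -> (0,1)
  26 -> (0,0)
  27 -> (4,1)
  28 -> (3,2)
  29 -> (1,3)
distinct pairs in image: 30 / 30 needed
  → bijection onto A×B; projections well-typed.

Answer: VALID PRODUCT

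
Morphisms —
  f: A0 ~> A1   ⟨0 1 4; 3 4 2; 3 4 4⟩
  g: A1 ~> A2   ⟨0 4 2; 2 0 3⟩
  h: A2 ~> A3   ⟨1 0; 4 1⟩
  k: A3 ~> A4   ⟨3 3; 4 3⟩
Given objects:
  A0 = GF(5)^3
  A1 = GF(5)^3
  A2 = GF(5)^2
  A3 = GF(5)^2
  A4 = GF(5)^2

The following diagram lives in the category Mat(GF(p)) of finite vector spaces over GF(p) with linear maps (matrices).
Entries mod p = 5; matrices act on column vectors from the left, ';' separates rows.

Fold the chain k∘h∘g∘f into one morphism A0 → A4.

  e0=⟨1,0,0⟩ f~>⟨0,3,3⟩ g~>⟨3,4⟩ h~>⟨3,1⟩ k~>⟨2,0⟩
  e1=⟨0,1,0⟩ f~>⟨1,4,4⟩ g~>⟨4,4⟩ h~>⟨4,0⟩ k~>⟨2,1⟩
  e2=⟨0,0,1⟩ f~>⟨4,2,4⟩ g~>⟨1,0⟩ h~>⟨1,4⟩ k~>⟨0,1⟩
result: ⟨2 2 0; 0 1 1⟩

Answer: ⟨2 2 0; 0 1 1⟩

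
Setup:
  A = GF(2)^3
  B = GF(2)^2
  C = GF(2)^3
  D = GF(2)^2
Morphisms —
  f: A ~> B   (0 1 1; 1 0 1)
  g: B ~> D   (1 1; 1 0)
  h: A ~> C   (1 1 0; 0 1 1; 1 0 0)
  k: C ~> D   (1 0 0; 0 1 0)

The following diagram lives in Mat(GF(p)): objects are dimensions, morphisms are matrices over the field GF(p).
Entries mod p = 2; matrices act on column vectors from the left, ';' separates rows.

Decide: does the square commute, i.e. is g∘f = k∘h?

Answer: COMMUTES

Trace:
Along f;g (path 1):
  e0=(1,0,0) f~>(0,1) g~>(1,0)
  e1=(0,1,0) f~>(1,0) g~>(1,1)
  e2=(0,0,1) f~>(1,1) g~>(0,1)
  composite₁ = (1 1 0; 0 1 1)
Along h;k (path 2):
  e0=(1,0,0) h~>(1,0,1) k~>(1,0)
  e1=(0,1,0) h~>(1,1,0) k~>(1,1)
  e2=(0,0,1) h~>(0,1,0) k~>(0,1)
  composite₂ = (1 1 0; 0 1 1)
Equal? equal; square commutes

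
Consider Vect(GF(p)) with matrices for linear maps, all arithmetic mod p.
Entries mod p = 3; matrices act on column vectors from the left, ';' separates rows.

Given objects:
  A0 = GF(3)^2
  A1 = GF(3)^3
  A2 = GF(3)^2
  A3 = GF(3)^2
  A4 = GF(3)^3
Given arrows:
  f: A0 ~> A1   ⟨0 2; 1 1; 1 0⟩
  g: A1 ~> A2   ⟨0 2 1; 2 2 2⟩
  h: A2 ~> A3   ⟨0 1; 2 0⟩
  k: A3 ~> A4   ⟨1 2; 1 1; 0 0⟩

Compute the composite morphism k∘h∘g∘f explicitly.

  e0=(1,0) f~>(0,1,1) g~>(0,1) h~>(1,0) k~>(1,1,0)
  e1=(0,1) f~>(2,1,0) g~>(2,0) h~>(0,1) k~>(2,1,0)
⟦path⟧: ⟨1 2; 1 1; 0 0⟩

Answer: ⟨1 2; 1 1; 0 0⟩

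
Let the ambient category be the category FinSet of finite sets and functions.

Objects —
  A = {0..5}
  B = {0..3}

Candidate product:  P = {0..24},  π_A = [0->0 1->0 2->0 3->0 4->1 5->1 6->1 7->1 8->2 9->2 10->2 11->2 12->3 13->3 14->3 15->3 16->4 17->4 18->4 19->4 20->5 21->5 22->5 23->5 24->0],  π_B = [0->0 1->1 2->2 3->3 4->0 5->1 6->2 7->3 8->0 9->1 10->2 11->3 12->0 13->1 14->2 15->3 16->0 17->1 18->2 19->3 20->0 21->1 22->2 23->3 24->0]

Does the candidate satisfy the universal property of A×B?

|A|·|B| = 6·4 = 24;  |P| = 25
  → cardinalities differ; no bijection possible.

Answer: NOT A VALID PRODUCT — |P|=25 ≠ |A|·|B|=24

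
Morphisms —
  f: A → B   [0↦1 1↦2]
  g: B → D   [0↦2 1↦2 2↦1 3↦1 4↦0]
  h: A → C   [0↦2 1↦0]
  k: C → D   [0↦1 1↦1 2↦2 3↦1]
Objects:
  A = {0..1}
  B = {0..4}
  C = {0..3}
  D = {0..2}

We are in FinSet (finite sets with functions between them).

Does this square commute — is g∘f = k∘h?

Answer: COMMUTES

Trace:
Path 1 = f;g:
  0 f→1 g→2
  1 f→2 g→1
  composite₁ = [0↦2 1↦1]
Path 2 = h;k:
  0 h→2 k→2
  1 h→0 k→1
  composite₂ = [0↦2 1↦1]
Equal? YES — commutes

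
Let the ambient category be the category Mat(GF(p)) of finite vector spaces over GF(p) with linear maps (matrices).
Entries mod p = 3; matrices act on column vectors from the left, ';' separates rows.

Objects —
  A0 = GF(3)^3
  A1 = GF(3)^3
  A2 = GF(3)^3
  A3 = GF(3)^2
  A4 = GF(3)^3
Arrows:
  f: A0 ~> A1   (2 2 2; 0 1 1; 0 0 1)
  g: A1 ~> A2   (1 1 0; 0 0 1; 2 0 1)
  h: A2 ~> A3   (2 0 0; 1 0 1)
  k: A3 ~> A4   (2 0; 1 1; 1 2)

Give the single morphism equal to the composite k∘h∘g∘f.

Answer: (2 0 0; 1 1 2; 1 2 1)

Derivation:
  e0=(1,0,0) f~>(2,0,0) g~>(2,0,1) h~>(1,0) k~>(2,1,1)
  e1=(0,1,0) f~>(2,1,0) g~>(0,0,1) h~>(0,1) k~>(0,1,2)
  e2=(0,0,1) f~>(2,1,1) g~>(0,1,2) h~>(0,2) k~>(0,2,1)
composite: (2 0 0; 1 1 2; 1 2 1)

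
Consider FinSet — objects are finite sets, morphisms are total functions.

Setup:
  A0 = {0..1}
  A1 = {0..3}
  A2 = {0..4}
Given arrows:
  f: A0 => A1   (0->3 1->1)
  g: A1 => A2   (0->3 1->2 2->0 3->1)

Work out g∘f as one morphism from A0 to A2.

  0 f=>3 g=>1
  1 f=>1 g=>2
result: (0->1 1->2)

Answer: (0->1 1->2)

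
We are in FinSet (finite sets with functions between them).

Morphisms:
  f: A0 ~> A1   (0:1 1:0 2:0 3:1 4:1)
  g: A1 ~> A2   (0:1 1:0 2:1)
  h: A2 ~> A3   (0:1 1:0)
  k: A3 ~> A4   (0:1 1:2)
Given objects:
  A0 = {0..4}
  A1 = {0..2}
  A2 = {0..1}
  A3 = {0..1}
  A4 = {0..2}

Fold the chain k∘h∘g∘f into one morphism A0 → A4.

  0 f~>1 g~>0 h~>1 k~>2
  1 f~>0 g~>1 h~>0 k~>1
  2 f~>0 g~>1 h~>0 k~>1
  3 f~>1 g~>0 h~>1 k~>2
  4 f~>1 g~>0 h~>1 k~>2
result: (0:2 1:1 2:1 3:2 4:2)

Answer: (0:2 1:1 2:1 3:2 4:2)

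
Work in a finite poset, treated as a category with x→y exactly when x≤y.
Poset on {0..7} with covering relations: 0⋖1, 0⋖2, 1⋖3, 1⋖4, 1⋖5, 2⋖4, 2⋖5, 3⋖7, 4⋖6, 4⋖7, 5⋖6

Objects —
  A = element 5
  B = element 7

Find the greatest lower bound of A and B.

Common predecessors of 5,7: {0,1,2}
  maximal lower bounds 1 and 2 are incomparable: neither 1≤2 nor 2≤1
→ no greatest lower bound exists

Answer: NO MEET EXISTS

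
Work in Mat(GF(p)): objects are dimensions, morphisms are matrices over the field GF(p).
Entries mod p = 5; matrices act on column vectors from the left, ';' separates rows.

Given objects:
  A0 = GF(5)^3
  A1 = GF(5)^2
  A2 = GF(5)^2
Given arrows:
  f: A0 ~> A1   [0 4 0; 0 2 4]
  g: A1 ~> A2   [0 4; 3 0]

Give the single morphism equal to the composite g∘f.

Answer: [0 3 1; 0 2 0]

Trace:
  e0=(1,0,0) f~>(0,0) g~>(0,0)
  e1=(0,1,0) f~>(4,2) g~>(3,2)
  e2=(0,0,1) f~>(0,4) g~>(1,0)
result: [0 3 1; 0 2 0]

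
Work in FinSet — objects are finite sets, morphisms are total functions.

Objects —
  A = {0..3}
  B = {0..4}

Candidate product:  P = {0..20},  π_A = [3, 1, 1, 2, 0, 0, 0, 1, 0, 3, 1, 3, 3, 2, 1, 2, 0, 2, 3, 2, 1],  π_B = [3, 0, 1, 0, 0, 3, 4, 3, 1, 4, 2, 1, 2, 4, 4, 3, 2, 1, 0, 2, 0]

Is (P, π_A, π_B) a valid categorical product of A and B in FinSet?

|A|·|B| = 4·5 = 20;  |P| = 21
  → cardinalities differ; no bijection possible.

Answer: NOT A VALID PRODUCT — |P|=21 ≠ |A|·|B|=20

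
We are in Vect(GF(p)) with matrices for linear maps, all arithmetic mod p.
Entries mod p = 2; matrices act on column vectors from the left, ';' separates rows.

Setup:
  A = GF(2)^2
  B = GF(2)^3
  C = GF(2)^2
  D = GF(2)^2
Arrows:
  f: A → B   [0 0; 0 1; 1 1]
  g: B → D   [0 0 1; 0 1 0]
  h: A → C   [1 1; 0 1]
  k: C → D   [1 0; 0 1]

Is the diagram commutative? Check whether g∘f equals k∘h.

Answer: COMMUTES

Trace:
Path 1 = f;g:
  e0=[1,0] f→[0,0,1] g→[1,0]
  e1=[0,1] f→[0,1,1] g→[1,1]
  result₁ = [1 1; 0 1]
Path 2 = h;k:
  e0=[1,0] h→[1,0] k→[1,0]
  e1=[0,1] h→[1,1] k→[1,1]
  result₂ = [1 1; 0 1]
Equal? YES — commutes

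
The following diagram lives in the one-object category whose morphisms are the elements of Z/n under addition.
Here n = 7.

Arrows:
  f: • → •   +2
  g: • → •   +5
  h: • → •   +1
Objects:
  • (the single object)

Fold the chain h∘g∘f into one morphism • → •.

Answer: +1

Trace:
  0 +2≡2 +5≡0 +1≡1  (mod 7)
result: +1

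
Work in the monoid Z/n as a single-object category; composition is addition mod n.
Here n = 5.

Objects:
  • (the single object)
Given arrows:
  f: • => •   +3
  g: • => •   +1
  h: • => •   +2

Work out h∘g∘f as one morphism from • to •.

Answer: +1

Work:
  0 +3≡3 +1≡4 +2≡1  (mod 5)
⟦path⟧: +1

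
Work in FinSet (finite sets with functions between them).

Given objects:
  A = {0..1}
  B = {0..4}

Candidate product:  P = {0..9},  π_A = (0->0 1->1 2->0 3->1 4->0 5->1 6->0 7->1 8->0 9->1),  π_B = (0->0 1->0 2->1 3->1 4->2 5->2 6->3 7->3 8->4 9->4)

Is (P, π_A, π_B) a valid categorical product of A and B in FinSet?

Answer: VALID PRODUCT

Work:
|A|·|B| = 2·5 = 10;  |P| = 10
Check the pairing map k ↦ (π_A(k), π_B(k)):
  0 -> (0,0)
  1 -> (1,0)
  2 -> (0,1)
  3 -> (1,1)
  4 -> (0,2)
  5 -> (1,2)
  6 -> (0,3)
  7 -> (1,3)
  8 -> (0,4)
  9 -> (1,4)
distinct pairs in image: 10 / 10 needed
  → bijection onto A×B; projections well-typed.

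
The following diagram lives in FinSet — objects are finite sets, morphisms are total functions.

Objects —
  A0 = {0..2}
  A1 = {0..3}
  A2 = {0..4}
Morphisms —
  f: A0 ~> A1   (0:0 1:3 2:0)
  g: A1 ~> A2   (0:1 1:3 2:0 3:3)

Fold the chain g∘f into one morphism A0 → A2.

Answer: (0:1 1:3 2:1)

Trace:
  0 f~>0 g~>1
  1 f~>3 g~>3
  2 f~>0 g~>1
composite: (0:1 1:3 2:1)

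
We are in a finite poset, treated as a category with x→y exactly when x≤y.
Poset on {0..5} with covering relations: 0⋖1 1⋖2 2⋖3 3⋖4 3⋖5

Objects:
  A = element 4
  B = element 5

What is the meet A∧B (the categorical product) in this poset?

Answer: A∧B = 3

Derivation:
Common predecessors of 4,5: {0,1,2,3}
  0 ⊑ 3
  1 ⊑ 3
  2 ⊑ 3
  3 ⊑ 3
glb = 3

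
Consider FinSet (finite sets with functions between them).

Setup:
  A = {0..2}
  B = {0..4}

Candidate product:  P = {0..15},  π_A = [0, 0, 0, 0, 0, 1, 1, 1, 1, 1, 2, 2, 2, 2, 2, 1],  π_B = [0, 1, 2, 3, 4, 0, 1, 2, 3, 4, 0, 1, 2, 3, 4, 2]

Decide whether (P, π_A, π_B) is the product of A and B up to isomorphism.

Answer: NOT A VALID PRODUCT — |P|=16 ≠ |A|·|B|=15

Derivation:
|A|·|B| = 3·5 = 15;  |P| = 16
  → cardinalities differ; no bijection possible.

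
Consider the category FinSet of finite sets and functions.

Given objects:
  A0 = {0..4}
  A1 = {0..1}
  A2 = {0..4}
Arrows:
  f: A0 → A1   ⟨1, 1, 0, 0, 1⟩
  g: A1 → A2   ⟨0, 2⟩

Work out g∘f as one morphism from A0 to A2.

Answer: ⟨2, 2, 0, 0, 2⟩

Trace:
  0 f→1 g→2
  1 f→1 g→2
  2 f→0 g→0
  3 f→0 g→0
  4 f→1 g→2
⟦path⟧: ⟨2, 2, 0, 0, 2⟩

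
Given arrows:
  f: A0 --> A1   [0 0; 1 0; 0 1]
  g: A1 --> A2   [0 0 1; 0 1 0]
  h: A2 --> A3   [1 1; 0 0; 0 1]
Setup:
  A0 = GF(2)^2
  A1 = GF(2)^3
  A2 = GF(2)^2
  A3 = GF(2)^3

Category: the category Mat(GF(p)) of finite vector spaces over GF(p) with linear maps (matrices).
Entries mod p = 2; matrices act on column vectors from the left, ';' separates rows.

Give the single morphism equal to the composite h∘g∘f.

Answer: [1 1; 0 0; 1 0]

Derivation:
  e0=[1,0] f-->[0,1,0] g-->[0,1] h-->[1,0,1]
  e1=[0,1] f-->[0,0,1] g-->[1,0] h-->[1,0,0]
composite: [1 1; 0 0; 1 0]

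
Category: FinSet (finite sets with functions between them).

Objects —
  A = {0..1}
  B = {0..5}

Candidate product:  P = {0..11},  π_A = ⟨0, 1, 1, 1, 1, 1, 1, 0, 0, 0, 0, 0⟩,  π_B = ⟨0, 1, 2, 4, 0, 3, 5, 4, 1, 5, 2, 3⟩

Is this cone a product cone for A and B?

Answer: VALID PRODUCT

Trace:
|A|·|B| = 2·6 = 12;  |P| = 12
Check the pairing map k ↦ (π_A(k), π_B(k)):
  0 -> (0,0)
  1 -> (1,1)
  2 -> (1,2)
  3 -> (1,4)
  4 -> (1,0)
  5 -> (1,3)
  6 -> (1,5)
  7 -> (0,4)
  8 -> (0,1)
  9 -> (0,5)
  10 -> (0,2)
  11 -> (0,3)
distinct pairs in image: 12 / 12 needed
  → bijection onto A×B; projections well-typed.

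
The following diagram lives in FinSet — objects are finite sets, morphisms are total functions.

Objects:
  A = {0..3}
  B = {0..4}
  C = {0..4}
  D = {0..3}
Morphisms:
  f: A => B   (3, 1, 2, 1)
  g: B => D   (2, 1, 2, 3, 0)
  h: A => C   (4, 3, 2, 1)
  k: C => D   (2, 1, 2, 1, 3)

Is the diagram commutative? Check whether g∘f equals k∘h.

Answer: COMMUTES

Derivation:
1) trace f;g:
  0 f=>3 g=>3
  1 f=>1 g=>1
  2 f=>2 g=>2
  3 f=>1 g=>1
  result₁ = (3, 1, 2, 1)
2) trace h;k:
  0 h=>4 k=>3
  1 h=>3 k=>1
  2 h=>2 k=>2
  3 h=>1 k=>1
  result₂ = (3, 1, 2, 1)
Equal? YES — commutes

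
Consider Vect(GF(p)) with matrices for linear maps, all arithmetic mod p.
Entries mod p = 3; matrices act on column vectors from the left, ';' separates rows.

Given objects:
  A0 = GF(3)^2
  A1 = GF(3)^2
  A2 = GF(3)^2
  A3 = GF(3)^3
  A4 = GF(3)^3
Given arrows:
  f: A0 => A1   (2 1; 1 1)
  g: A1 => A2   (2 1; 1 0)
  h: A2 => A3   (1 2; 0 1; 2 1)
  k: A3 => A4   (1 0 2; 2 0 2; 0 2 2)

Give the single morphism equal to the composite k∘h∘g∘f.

  e0=[1,0] f=>[2,1] g=>[2,2] h=>[0,2,0] k=>[0,0,1]
  e1=[0,1] f=>[1,1] g=>[0,1] h=>[2,1,1] k=>[1,0,1]
result: (0 1; 0 0; 1 1)

Answer: (0 1; 0 0; 1 1)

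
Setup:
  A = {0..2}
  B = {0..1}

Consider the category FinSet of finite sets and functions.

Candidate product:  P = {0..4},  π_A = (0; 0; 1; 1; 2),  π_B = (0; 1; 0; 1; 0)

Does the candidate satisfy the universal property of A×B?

Answer: NOT A VALID PRODUCT — |P|=5 ≠ |A|·|B|=6

Work:
|A|·|B| = 3·2 = 6;  |P| = 5
  → cardinalities differ; no bijection possible.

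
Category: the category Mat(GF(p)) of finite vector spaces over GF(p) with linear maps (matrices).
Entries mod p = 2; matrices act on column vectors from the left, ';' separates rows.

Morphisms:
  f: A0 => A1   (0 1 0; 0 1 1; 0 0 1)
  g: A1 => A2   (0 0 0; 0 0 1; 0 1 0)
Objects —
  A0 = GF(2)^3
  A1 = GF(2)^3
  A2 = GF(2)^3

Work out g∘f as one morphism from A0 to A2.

Answer: (0 0 0; 0 0 1; 0 1 1)

Work:
  e0=(1,0,0) f=>(0,0,0) g=>(0,0,0)
  e1=(0,1,0) f=>(1,1,0) g=>(0,0,1)
  e2=(0,0,1) f=>(0,1,1) g=>(0,1,1)
composite: (0 0 0; 0 0 1; 0 1 1)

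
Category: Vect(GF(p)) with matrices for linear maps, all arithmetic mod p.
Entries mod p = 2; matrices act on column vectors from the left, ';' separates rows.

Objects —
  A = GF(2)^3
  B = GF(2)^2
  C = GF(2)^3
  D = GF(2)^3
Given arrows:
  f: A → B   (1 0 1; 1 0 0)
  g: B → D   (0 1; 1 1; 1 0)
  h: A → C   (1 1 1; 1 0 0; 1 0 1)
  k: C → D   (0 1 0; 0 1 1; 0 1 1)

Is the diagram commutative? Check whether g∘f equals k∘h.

1) trace f;g:
  e0=[1,0,0] f→[1,1] g→[1,0,1]
  e1=[0,1,0] f→[0,0] g→[0,0,0]
  e2=[0,0,1] f→[1,0] g→[0,1,1]
  ⟦path⟧₁ = (1 0 0; 0 0 1; 1 0 1)
2) trace h;k:
  e0=[1,0,0] h→[1,1,1] k→[1,0,0]
  e1=[0,1,0] h→[1,0,0] k→[0,0,0]
  e2=[0,0,1] h→[1,0,1] k→[0,1,1]
  ⟦path⟧₂ = (1 0 0; 0 0 1; 0 0 1)
Equal? differ; not commutative

Answer: DOES NOT COMMUTE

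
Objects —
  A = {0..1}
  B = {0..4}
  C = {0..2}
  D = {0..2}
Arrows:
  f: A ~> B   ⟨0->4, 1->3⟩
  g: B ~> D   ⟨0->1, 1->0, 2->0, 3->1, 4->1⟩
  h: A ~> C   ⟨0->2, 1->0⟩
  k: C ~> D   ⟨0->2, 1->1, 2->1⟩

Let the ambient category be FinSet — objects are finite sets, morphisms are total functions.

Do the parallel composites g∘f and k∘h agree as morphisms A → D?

Answer: DOES NOT COMMUTE

Derivation:
Along f;g (path 1):
  0 f~>4 g~>1
  1 f~>3 g~>1
  result₁ = ⟨0->1, 1->1⟩
Along h;k (path 2):
  0 h~>2 k~>1
  1 h~>0 k~>2
  result₂ = ⟨0->1, 1->2⟩
Equal? differ; not commutative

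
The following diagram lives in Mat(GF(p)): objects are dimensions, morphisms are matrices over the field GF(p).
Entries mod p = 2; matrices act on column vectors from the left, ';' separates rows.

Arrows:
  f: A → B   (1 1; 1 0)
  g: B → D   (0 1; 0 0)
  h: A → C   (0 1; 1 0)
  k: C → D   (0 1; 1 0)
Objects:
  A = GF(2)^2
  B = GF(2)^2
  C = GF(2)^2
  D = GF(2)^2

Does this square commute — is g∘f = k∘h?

Along f;g (path 1):
  e0=⟨1,0⟩ f→⟨1,1⟩ g→⟨1,0⟩
  e1=⟨0,1⟩ f→⟨1,0⟩ g→⟨0,0⟩
  composite₁ = (1 0; 0 0)
Along h;k (path 2):
  e0=⟨1,0⟩ h→⟨0,1⟩ k→⟨1,0⟩
  e1=⟨0,1⟩ h→⟨1,0⟩ k→⟨0,1⟩
  composite₂ = (1 0; 0 1)
Equal? NO — does not commute

Answer: DOES NOT COMMUTE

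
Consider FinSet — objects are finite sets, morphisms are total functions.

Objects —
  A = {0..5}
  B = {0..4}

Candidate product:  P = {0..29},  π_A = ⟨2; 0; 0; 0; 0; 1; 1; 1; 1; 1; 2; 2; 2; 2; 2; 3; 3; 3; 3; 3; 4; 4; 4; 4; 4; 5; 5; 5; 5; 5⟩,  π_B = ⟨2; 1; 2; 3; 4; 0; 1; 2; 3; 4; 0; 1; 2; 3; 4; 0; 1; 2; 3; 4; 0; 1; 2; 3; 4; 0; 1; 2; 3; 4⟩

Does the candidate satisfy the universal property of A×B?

|A|·|B| = 6·5 = 30;  |P| = 30
Check the pairing map k ↦ (π_A(k), π_B(k)):
  0 -> (2,2)
  1 -> (0,1)
  2 -> (0,2)
  3 -> (0,3)
  4 -> (0,4)
  5 -> (1,0)
  6 -> (1,1)
  7 -> (1,2)
  8 -> (1,3)
  9 -> (1,4)
  10 -> (2,0)
  11 -> (2,1)
  12 -> (2,2)  ✗ repeats pair of k=0
  13 -> (2,3)
  14 -> (2,4)
  15 -> (3,0)
  16 -> (3,1)
  17 -> (3,2)
  18 -> (3,3)
  19 -> (3,4)
  20 -> (4,0)
  21 -> (4,1)
  22 -> (4,2)
  23 -> (4,3)
  24 -> (4,4)
  25 -> (5,0)
  26 -> (5,1)
  27 -> (5,2)
  28 -> (5,3)
  29 -> (5,4)
distinct pairs in image: 29 / 30 needed
  → (2,2) hit at k=0 and k=12

Answer: NOT A VALID PRODUCT — duplicate pair at indices 12,0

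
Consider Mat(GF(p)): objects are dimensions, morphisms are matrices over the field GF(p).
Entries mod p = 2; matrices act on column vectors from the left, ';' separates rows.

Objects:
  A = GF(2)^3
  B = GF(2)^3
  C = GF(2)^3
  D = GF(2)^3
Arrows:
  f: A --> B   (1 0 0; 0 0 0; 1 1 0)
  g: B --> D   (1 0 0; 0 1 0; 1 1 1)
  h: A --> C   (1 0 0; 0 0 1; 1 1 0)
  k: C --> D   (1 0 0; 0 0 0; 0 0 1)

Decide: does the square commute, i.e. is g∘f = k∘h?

Along f;g (path 1):
  e0=[1,0,0] f-->[1,0,1] g-->[1,0,0]
  e1=[0,1,0] f-->[0,0,1] g-->[0,0,1]
  e2=[0,0,1] f-->[0,0,0] g-->[0,0,0]
  composite₁ = (1 0 0; 0 0 0; 0 1 0)
Along h;k (path 2):
  e0=[1,0,0] h-->[1,0,1] k-->[1,0,1]
  e1=[0,1,0] h-->[0,0,1] k-->[0,0,1]
  e2=[0,0,1] h-->[0,1,0] k-->[0,0,0]
  composite₂ = (1 0 0; 0 0 0; 1 1 0)
Equal? differ; not commutative

Answer: DOES NOT COMMUTE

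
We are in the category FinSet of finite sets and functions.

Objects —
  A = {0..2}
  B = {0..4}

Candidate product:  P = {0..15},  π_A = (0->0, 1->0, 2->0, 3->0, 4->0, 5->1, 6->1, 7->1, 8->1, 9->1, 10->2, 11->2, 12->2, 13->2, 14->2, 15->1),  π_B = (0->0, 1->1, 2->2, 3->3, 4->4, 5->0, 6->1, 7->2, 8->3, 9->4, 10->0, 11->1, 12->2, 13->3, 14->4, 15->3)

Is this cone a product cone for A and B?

Answer: NOT A VALID PRODUCT — |P|=16 ≠ |A|·|B|=15

Work:
|A|·|B| = 3·5 = 15;  |P| = 16
  → cardinalities differ; no bijection possible.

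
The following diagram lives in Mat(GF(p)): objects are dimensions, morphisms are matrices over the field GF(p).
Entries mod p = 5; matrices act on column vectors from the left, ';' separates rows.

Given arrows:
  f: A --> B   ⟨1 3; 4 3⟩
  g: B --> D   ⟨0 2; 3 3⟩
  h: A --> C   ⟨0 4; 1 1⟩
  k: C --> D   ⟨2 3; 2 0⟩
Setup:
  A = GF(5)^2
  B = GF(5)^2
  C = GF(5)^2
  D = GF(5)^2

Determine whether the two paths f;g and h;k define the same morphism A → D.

Answer: COMMUTES

Work:
Path 1 = f;g:
  e0=[1,0] f-->[1,4] g-->[3,0]
  e1=[0,1] f-->[3,3] g-->[1,3]
  result₁ = ⟨3 1; 0 3⟩
Path 2 = h;k:
  e0=[1,0] h-->[0,1] k-->[3,0]
  e1=[0,1] h-->[4,1] k-->[1,3]
  result₂ = ⟨3 1; 0 3⟩
Equal? equal; square commutes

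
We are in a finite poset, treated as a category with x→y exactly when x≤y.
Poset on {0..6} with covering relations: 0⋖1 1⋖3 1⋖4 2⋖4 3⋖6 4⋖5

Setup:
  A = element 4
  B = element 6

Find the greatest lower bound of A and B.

Lower bounds of A=4 and B=6: {0,1}
  0 <= 1
  1 <= 1
glb = 1

Answer: A∧B = 1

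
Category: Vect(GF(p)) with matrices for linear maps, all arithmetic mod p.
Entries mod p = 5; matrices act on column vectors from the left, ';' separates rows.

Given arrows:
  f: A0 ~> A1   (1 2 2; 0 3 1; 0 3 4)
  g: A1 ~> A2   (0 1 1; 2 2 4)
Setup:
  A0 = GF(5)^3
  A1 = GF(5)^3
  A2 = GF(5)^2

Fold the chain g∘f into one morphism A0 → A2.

  e0=(1,0,0) f~>(1,0,0) g~>(0,2)
  e1=(0,1,0) f~>(2,3,3) g~>(1,2)
  e2=(0,0,1) f~>(2,1,4) g~>(0,2)
⟦path⟧: (0 1 0; 2 2 2)

Answer: (0 1 0; 2 2 2)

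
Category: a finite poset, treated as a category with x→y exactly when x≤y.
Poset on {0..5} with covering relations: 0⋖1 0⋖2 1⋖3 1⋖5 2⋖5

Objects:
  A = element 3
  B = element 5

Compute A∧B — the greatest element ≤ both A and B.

Answer: A∧B = 1

Derivation:
Common predecessors of 3,5: {0,1}
  0 <= 1
  1 <= 1
glb = 1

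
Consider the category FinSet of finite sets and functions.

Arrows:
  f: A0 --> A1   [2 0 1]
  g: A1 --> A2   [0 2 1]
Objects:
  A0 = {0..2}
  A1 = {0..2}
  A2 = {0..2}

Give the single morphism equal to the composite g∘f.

Answer: [1 0 2]

Derivation:
  0 f-->2 g-->1
  1 f-->0 g-->0
  2 f-->1 g-->2
⟦path⟧: [1 0 2]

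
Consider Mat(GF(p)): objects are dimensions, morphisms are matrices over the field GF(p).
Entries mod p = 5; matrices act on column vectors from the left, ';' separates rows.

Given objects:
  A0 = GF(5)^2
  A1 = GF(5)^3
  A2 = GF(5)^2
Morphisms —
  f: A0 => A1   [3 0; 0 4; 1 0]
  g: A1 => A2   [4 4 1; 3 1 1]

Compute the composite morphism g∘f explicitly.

  e0=(1,0) f=>(3,0,1) g=>(3,0)
  e1=(0,1) f=>(0,4,0) g=>(1,4)
composite: [3 1; 0 4]

Answer: [3 1; 0 4]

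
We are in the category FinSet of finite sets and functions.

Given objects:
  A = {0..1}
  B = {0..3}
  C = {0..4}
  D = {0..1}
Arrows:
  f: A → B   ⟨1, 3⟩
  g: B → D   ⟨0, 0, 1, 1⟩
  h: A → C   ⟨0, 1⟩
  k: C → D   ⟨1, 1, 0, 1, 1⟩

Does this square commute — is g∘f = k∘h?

Answer: DOES NOT COMMUTE

Work:
Along f;g (path 1):
  0 f→1 g→0
  1 f→3 g→1
  composite₁ = ⟨0, 1⟩
Along h;k (path 2):
  0 h→0 k→1
  1 h→1 k→1
  composite₂ = ⟨1, 1⟩
Equal? NO — does not commute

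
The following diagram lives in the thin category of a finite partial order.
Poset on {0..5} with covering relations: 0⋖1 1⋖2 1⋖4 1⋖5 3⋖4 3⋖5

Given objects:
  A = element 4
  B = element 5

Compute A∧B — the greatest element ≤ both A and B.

Answer: NO MEET EXISTS

Work:
{x : x<=A ∧ x<=B} = {0,1,3}  (A=4, B=5)
  maximal lower bounds 1 and 3 are incomparable: neither 1<=3 nor 3<=1
→ no greatest lower bound exists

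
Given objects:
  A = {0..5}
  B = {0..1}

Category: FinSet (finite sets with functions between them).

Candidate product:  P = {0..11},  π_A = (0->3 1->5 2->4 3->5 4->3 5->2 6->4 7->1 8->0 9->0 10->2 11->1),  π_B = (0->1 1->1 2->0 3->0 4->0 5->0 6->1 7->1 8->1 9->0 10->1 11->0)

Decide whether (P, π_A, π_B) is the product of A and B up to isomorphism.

|A|·|B| = 6·2 = 12;  |P| = 12
Check the pairing map k ↦ (π_A(k), π_B(k)):
  0 -> (3,1)
  1 -> (5,1)
  2 -> (4,0)
  3 -> (5,0)
  4 -> (3,0)
  5 -> (2,0)
  6 -> (4,1)
  7 -> (1,1)
  8 -> (0,1)
  9 -> (0,0)
  10 -> (2,1)
  11 -> (1,0)
distinct pairs in image: 12 / 12 needed
  → bijection onto A×B; projections well-typed.

Answer: VALID PRODUCT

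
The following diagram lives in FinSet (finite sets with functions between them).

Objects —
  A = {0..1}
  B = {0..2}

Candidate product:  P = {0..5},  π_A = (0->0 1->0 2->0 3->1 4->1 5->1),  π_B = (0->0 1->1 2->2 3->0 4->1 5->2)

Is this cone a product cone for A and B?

|A|·|B| = 2·3 = 6;  |P| = 6
Check the pairing map k ↦ (π_A(k), π_B(k)):
  0 -> (0,0)
  1 -> (0,1)
  2 -> (0,2)
  3 -> (1,0)
  4 -> (1,1)
  5 -> (1,2)
distinct pairs in image: 6 / 6 needed
  → bijection onto A×B; projections well-typed.

Answer: VALID PRODUCT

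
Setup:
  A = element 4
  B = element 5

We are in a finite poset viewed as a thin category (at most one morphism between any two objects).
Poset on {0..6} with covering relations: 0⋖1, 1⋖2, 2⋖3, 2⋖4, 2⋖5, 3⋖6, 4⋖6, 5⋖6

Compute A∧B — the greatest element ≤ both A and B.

Answer: A∧B = 2

Trace:
{x : x<=A ∧ x<=B} = {0,1,2}  (A=4, B=5)
  0 <= 2
  1 <= 2
  2 <= 2
glb = 2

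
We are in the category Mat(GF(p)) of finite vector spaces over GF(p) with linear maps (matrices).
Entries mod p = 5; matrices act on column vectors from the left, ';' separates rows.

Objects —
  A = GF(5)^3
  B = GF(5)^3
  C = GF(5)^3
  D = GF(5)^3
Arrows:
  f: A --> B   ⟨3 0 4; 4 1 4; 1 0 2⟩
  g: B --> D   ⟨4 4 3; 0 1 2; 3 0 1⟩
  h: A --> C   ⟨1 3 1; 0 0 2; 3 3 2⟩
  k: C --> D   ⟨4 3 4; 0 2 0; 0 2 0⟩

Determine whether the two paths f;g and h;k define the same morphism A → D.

Answer: DOES NOT COMMUTE

Trace:
Along f;g (path 1):
  e0=(1,0,0) f-->(3,4,1) g-->(1,1,0)
  e1=(0,1,0) f-->(0,1,0) g-->(4,1,0)
  e2=(0,0,1) f-->(4,4,2) g-->(3,3,4)
  composite₁ = ⟨1 4 3; 1 1 3; 0 0 4⟩
Along h;k (path 2):
  e0=(1,0,0) h-->(1,0,3) k-->(1,0,0)
  e1=(0,1,0) h-->(3,0,3) k-->(4,0,0)
  e2=(0,0,1) h-->(1,2,2) k-->(3,4,4)
  composite₂ = ⟨1 4 3; 0 0 4; 0 0 4⟩
Equal? differ; not commutative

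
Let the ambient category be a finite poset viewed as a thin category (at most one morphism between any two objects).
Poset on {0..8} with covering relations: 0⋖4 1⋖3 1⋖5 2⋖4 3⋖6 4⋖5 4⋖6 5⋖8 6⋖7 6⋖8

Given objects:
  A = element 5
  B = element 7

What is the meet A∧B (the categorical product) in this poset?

Answer: NO MEET EXISTS

Derivation:
{x : x⊑A ∧ x⊑B} = {0,1,2,4}  (A=5, B=7)
  maximal lower bounds 1 and 4 are incomparable: neither 1⊑4 nor 4⊑1
→ no greatest lower bound exists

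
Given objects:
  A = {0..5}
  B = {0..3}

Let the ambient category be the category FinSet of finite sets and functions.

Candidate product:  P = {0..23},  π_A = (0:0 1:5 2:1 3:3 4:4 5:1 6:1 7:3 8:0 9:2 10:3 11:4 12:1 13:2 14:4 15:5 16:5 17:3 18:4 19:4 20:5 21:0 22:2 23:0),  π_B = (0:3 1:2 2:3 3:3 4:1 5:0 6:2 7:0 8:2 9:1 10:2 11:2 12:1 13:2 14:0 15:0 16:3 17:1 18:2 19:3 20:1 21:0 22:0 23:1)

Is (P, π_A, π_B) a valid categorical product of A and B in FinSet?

Answer: NOT A VALID PRODUCT — duplicate pair at indices 18,11

Derivation:
|A|·|B| = 6·4 = 24;  |P| = 24
Check the pairing map k ↦ (π_A(k), π_B(k)):
  0 : (0,3)
  1 : (5,2)
  2 : (1,3)
  3 : (3,3)
  4 : (4,1)
  5 : (1,0)
  6 : (1,2)
  7 : (3,0)
  8 : (0,2)
  9 : (2,1)
  10 : (3,2)
  11 : (4,2)
  12 : (1,1)
  13 : (2,2)
  14 : (4,0)
  15 : (5,0)
  16 : (5,3)
  17 : (3,1)
  18 : (4,2)  ✗ repeats pair of k=11
  19 : (4,3)
  20 : (5,1)
  21 : (0,0)
  22 : (2,0)
  23 : (0,1)
distinct pairs in image: 23 / 24 needed
  → (4,2) hit at k=11 and k=18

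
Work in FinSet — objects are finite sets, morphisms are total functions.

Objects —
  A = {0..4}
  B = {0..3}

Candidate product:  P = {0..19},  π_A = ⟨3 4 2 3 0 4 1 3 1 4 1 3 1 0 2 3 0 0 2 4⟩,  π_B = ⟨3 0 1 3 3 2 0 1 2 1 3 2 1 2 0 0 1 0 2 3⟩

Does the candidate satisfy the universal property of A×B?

|A|·|B| = 5·4 = 20;  |P| = 20
Check the pairing map k ↦ (π_A(k), π_B(k)):
  0 : (3,3)
  1 : (4,0)
  2 : (2,1)
  3 : (3,3)  ✗ repeats pair of k=0
  4 : (0,3)
  5 : (4,2)
  6 : (1,0)
  7 : (3,1)
  8 : (1,2)
  9 : (4,1)
  10 : (1,3)
  11 : (3,2)
  12 : (1,1)
  13 : (0,2)
  14 : (2,0)
  15 : (3,0)
  16 : (0,1)
  17 : (0,0)
  18 : (2,2)
  19 : (4,3)
distinct pairs in image: 19 / 20 needed
  → (3,3) hit at k=0 and k=3

Answer: NOT A VALID PRODUCT — duplicate pair at indices 3,0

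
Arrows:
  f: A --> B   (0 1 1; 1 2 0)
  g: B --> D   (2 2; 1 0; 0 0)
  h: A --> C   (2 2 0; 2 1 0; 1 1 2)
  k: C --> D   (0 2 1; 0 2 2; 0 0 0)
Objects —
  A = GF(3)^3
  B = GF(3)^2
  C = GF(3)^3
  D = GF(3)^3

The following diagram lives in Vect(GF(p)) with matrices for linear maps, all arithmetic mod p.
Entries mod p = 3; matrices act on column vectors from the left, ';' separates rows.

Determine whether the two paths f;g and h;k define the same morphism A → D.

Answer: COMMUTES

Work:
1) trace f;g:
  e0=(1,0,0) f-->(0,1) g-->(2,0,0)
  e1=(0,1,0) f-->(1,2) g-->(0,1,0)
  e2=(0,0,1) f-->(1,0) g-->(2,1,0)
  result₁ = (2 0 2; 0 1 1; 0 0 0)
2) trace h;k:
  e0=(1,0,0) h-->(2,2,1) k-->(2,0,0)
  e1=(0,1,0) h-->(2,1,1) k-->(0,1,0)
  e2=(0,0,1) h-->(0,0,2) k-->(2,1,0)
  result₂ = (2 0 2; 0 1 1; 0 0 0)
Equal? equal; square commutes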